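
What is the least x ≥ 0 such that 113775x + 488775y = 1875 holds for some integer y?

Reduce mod 488775: 113775x ≡ 1875 (mod 488775). With g = gcd(113775, 488775) = 75 dividing 1875, divide through: 1517x ≡ 25 (mod 6517).
Since gcd(1517, 6517) = 1, x ≡ 25·(1517)⁻¹ ≡ 1727 (mod 6517). Smallest non-negative: 1727.

1727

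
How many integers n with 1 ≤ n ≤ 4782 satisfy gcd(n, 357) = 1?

357 = 3·7·17. Inclusion–exclusion on these primes:
4782 − ⌊4782/3⌋ − ⌊4782/7⌋ − ⌊4782/17⌋ + ⌊4782/21⌋ + ⌊4782/51⌋ + ⌊4782/119⌋ − ⌊4782/357⌋ = 2571

2571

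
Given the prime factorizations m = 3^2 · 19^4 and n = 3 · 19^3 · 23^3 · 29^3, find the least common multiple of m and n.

max exponent per prime: 3^2 · 19^4 · 23^3 · 29^3 = 348044211352107

348044211352107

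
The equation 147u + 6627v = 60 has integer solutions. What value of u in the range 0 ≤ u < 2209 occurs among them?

1984

gcd(147, 6627) = 3 (Euclid: 6627 = 45·147 + 12; 147 = 12·12 + 3; 12 = 4·3 + 0), and 3 | 60.
Extended Euclid: 147·(541) + 6627·(-12) = 3. Scale by 20: u₀ = 10820.
General solution u = u₀ + 2209t; reducing mod 2209 gives u = 1984 (and v = -44).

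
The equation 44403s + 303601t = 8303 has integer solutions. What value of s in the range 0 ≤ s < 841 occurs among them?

807

gcd(44403, 303601) = 361 (Euclid: 303601 = 6·44403 + 37183; 44403 = 1·37183 + 7220; 37183 = 5·7220 + 1083; 7220 = 6·1083 + 722; 1083 = 1·722 + 361; 722 = 2·361 + 0), and 361 | 8303.
Extended Euclid: 44403·(-294) + 303601·(43) = 361. Scale by 23: s₀ = -6762.
General solution s = s₀ + 841k; reducing mod 841 gives s = 807 (and t = -118).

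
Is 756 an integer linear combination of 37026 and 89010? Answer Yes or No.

Yes

By Bézout, 37026x + 89010y = 756 has integer solutions iff gcd(37026, 89010) | 756.
Euclid: 89010 = 2·37026 + 14958; 37026 = 2·14958 + 7110; 14958 = 2·7110 + 738; 7110 = 9·738 + 468; 738 = 1·468 + 270; 468 = 1·270 + 198; 270 = 1·198 + 72; 198 = 2·72 + 54; 72 = 1·54 + 18; 54 = 3·18 + 0. gcd = 18; 756 mod 18 = 0. Yes.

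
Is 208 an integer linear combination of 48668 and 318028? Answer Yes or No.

gcd(48668, 318028): 318028 = 6·48668 + 26020; 48668 = 1·26020 + 22648; 26020 = 1·22648 + 3372; 22648 = 6·3372 + 2416; 3372 = 1·2416 + 956; 2416 = 2·956 + 504; 956 = 1·504 + 452; 504 = 1·452 + 52; 452 = 8·52 + 36; 52 = 1·36 + 16; 36 = 2·16 + 4; 16 = 4·4 + 0 → 4
4 divides 208, so a solution exists.

Yes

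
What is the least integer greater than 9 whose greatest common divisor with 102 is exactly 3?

gcd(a, 102) = 3 forces 3 | a; write a = 3s. Then gcd(3s, 3·34) = 3·gcd(s, 34), so need gcd(s, 34) = 1.
3s > 9 gives s ≥ 4. The least s ≥ 4 coprime to 34 is 5, so a = 3·5 = 15.

15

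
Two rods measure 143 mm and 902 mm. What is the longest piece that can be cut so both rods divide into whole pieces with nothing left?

11

143 = 11 · 13
902 = 2 · 11 · 41
Common: 11 = 11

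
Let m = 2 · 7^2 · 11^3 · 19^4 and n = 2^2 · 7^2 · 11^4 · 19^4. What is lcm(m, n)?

373973833156

max exponent per prime: 2^2 · 7^2 · 11^4 · 19^4 = 373973833156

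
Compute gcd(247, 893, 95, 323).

gcd(247, 893): 893 = 3·247 + 152; 247 = 1·152 + 95; 152 = 1·95 + 57; 95 = 1·57 + 38; 57 = 1·38 + 19; 38 = 2·19 + 0 → 19
gcd(19, 95): 95 = 5·19 + 0 → 19
gcd(19, 323): 323 = 17·19 + 0 → 19

19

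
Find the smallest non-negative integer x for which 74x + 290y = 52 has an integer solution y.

83

Euclid: 290 = 3·74 + 68; 74 = 1·68 + 6; 68 = 11·6 + 2; 6 = 3·2 + 0 → gcd = 2; 52 = 2·26.
Back-substitution yields 74·(-47) + 290·(12) = 2, so one solution is x = -47·26 = -1222, y = 12·26 = 312.
Solutions in x differ by 290/2 = 145; the one in [0, 145) is -1222 mod 145 = 83.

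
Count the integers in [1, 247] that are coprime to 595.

160

595 = 5·7·17. Inclusion–exclusion on these primes:
247 − ⌊247/5⌋ − ⌊247/7⌋ − ⌊247/17⌋ + ⌊247/35⌋ + ⌊247/85⌋ + ⌊247/119⌋ − ⌊247/595⌋ = 160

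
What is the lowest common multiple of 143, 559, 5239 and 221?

143 = 11 · 13; 559 = 13 · 43; 5239 = 13² · 31; 221 = 13 · 17
lcm takes max exponent of each prime: 11 · 13² · 17 · 31 · 43 = 42126799

42126799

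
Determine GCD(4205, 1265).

4205 = 5 · 29²
1265 = 5 · 11 · 23
Common: 5 = 5

5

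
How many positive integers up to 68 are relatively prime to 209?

209 = 11·19. Inclusion–exclusion on these primes:
68 − ⌊68/11⌋ − ⌊68/19⌋ + ⌊68/209⌋ = 59

59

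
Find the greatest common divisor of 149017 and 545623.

19

149017 = 11 · 19 · 23 · 31
545623 = 13 · 19 · 47²
Common: 19 = 19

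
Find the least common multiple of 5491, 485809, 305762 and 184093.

6220771613966

5491 = 17² · 19; 485809 = 17² · 41²; 305762 = 2 · 17² · 23²; 184093 = 7² · 13 · 17²
lcm takes max exponent of each prime: 2 · 7² · 13 · 17² · 19 · 23² · 41² = 6220771613966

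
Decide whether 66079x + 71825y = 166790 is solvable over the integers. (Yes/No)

No

By Bézout, 66079x + 71825y = 166790 has integer solutions iff gcd(66079, 71825) | 166790.
Euclid: 71825 = 1·66079 + 5746; 66079 = 11·5746 + 2873; 5746 = 2·2873 + 0. gcd = 2873; 166790 mod 2873 = 156. No.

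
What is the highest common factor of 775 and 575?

25

775 = 5² · 31
575 = 5² · 23
Common: 5² = 25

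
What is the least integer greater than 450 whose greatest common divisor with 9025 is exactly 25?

gcd(m, 9025) = 25 forces 25 | m; write m = 25s. Then gcd(25s, 25·361) = 25·gcd(s, 361), so need gcd(s, 361) = 1.
25s > 450 gives s ≥ 19. The least s ≥ 19 coprime to 361 is 20, so m = 25·20 = 500.

500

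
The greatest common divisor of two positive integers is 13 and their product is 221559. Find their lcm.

gcd·lcm = product, so lcm = 221559/13 = 17043.

17043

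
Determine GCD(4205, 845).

5

4205 = 5 · 29²
845 = 5 · 13²
Common: 5 = 5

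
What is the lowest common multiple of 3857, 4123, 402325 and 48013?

130570153175

3857 = 7 · 19 · 29; 4123 = 7 · 19 · 31; 402325 = 5² · 7 · 11² · 19; 48013 = 7 · 19³
lcm takes max exponent of each prime: 5² · 7 · 11² · 19³ · 29 · 31 = 130570153175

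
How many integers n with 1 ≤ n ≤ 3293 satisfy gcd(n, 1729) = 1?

2469

Prime factors of 1729: 7, 13, 19. Count integers ≤ 3293 divisible by none of them.
By inclusion–exclusion: 3293 − ⌊3293/7⌋ − ⌊3293/13⌋ − ⌊3293/19⌋ + ⌊3293/91⌋ + ⌊3293/133⌋ + ⌊3293/247⌋ − ⌊3293/1729⌋ = 2469.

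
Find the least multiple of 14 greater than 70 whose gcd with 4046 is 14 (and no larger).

84

Multiples of 14 above 70: 14·6, 14·7, … . Need the cofactor coprime to 4046/14 = 289.
Checking s = 6, 7, … the first with gcd(s, 289) = 1 is s = 6, giving 84.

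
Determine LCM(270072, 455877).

270072 = 2³ · 3² · 11² · 31; 455877 = 3² · 37³
max exponents: 2³ · 3² · 11² · 31 · 37³ = 13679957016

13679957016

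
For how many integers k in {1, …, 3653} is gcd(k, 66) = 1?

1107

Prime factors of 66: 2, 3, 11. Count integers ≤ 3653 divisible by none of them.
By inclusion–exclusion: 3653 − ⌊3653/2⌋ − ⌊3653/3⌋ − ⌊3653/11⌋ + ⌊3653/6⌋ + ⌊3653/22⌋ + ⌊3653/33⌋ − ⌊3653/66⌋ = 1107.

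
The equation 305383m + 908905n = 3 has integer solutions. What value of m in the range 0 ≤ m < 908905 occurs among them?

gcd(305383, 908905) = 1 (Euclid: 908905 = 2·305383 + 298139; 305383 = 1·298139 + 7244; 298139 = 41·7244 + 1135; 7244 = 6·1135 + 434; 1135 = 2·434 + 267; 434 = 1·267 + 167; 267 = 1·167 + 100; 167 = 1·100 + 67; 100 = 1·67 + 33; 67 = 2·33 + 1; 33 = 33·1 + 0), and 1 | 3.
Extended Euclid: 305383·(27227) + 908905·(-9148) = 1. Scale by 3: m₀ = 81681.
General solution m = m₀ + 908905t; reducing mod 908905 gives m = 81681 (and n = -27444).

81681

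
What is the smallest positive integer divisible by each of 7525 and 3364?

gcd first: 7525 = 2·3364 + 797; 3364 = 4·797 + 176; 797 = 4·176 + 93; 176 = 1·93 + 83; 93 = 1·83 + 10; 83 = 8·10 + 3; 10 = 3·3 + 1; 3 = 3·1 + 0 → gcd = 1
lcm = 7525·3364/gcd = 25314100/1 = 25314100

25314100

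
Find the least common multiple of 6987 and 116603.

6987 = 3 · 17 · 137; 116603 = 17 · 19³
max exponents: 3 · 17 · 19³ · 137 = 47923833

47923833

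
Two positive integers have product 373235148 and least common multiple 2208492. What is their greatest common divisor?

169

From gcd × lcm = ab: gcd = 373235148 / 2208492 = 169.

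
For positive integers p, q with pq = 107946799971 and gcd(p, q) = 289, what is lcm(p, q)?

Since gcd(p,q)·lcm(p,q) = pq, lcm = 107946799971/289 = 373518339.

373518339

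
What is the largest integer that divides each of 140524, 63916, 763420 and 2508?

140524 = 2² · 19 · 43²; 63916 = 2² · 19 · 29²; 763420 = 2² · 5 · 7² · 19 · 41; 2508 = 2² · 3 · 11 · 19
gcd takes min exponent of each prime: 2² · 19 = 76

76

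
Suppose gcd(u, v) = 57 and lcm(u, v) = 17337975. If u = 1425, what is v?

693519

Using uv = gcd(u,v)·lcm(u,v) = 57·17337975 = 988264575, we get v = 988264575/1425 = 693519.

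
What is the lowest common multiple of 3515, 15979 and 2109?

lcm(3515, 15979) = 3515·15979/gcd = 56166185/19 = 2956115
lcm(2956115, 2109) = 2956115·2109/gcd = 6234446535/703 = 8868345

8868345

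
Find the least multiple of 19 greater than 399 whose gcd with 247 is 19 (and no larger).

418

Multiples of 19 above 399: 19·22, 19·23, … . Need the cofactor coprime to 247/19 = 13.
Checking s = 22, 23, … the first with gcd(s, 13) = 1 is s = 22, giving 418.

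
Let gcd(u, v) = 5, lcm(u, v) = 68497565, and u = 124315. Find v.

2755

u·v = gcd·lcm = 5·68497565 = 342487825, so v = 342487825/124315 = 2755.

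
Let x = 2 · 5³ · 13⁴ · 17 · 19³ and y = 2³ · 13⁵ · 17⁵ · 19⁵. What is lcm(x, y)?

1305357212703620999000

max exponent per prime: 2³ · 5³ · 13⁵ · 17⁵ · 19⁵ = 1305357212703620999000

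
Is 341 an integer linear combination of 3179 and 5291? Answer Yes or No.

gcd(3179, 5291): 5291 = 1·3179 + 2112; 3179 = 1·2112 + 1067; 2112 = 1·1067 + 1045; 1067 = 1·1045 + 22; 1045 = 47·22 + 11; 22 = 2·11 + 0 → 11
11 divides 341, so a solution exists.

Yes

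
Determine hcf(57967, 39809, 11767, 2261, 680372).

57967 = 7³ · 13²; 39809 = 7 · 11² · 47; 11767 = 7 · 41²; 2261 = 7 · 17 · 19; 680372 = 2² · 7 · 11 · 47²
gcd takes min exponent of each prime: 7 = 7

7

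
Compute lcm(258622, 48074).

258622 = 2 · 7³ · 13 · 29; 48074 = 2 · 13 · 43²
max exponents: 2 · 7³ · 13 · 29 · 43² = 478192078

478192078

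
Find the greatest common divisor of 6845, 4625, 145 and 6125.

5

6845 = 5 · 37²; 4625 = 5³ · 37; 145 = 5 · 29; 6125 = 5³ · 7²
gcd takes min exponent of each prime: 5 = 5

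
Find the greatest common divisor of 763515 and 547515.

Euclid: 763515 = 1·547515 + 216000; 547515 = 2·216000 + 115515; 216000 = 1·115515 + 100485; 115515 = 1·100485 + 15030; 100485 = 6·15030 + 10305; 15030 = 1·10305 + 4725; 10305 = 2·4725 + 855; 4725 = 5·855 + 450; 855 = 1·450 + 405; 450 = 1·405 + 45; 405 = 9·45 + 0. Last nonzero remainder: 45.

45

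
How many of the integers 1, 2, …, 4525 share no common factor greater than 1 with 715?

3037

715 = 5·11·13. Inclusion–exclusion on these primes:
4525 − ⌊4525/5⌋ − ⌊4525/11⌋ − ⌊4525/13⌋ + ⌊4525/55⌋ + ⌊4525/65⌋ + ⌊4525/143⌋ − ⌊4525/715⌋ = 3037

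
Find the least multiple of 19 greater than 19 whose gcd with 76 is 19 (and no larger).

57

76 = 19·4. Any a with gcd(a, 76) = 19 is a multiple of 19, say 19s, with s coprime to 4.
Need s > 19/19, so s ≥ 2. First s ≥ 2 with gcd(s, 4) = 1 is s = 3. Thus a = 19·3 = 57.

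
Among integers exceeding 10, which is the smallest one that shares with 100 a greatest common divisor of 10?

100 = 10·10. Any k with gcd(k, 100) = 10 is a multiple of 10, say 10s, with s coprime to 10.
Need s > 10/10, so s ≥ 2. First s ≥ 2 with gcd(s, 10) = 1 is s = 3. Thus k = 10·3 = 30.

30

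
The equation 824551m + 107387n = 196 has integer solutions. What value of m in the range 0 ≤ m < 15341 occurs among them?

12708

Reduce mod 107387: 824551m ≡ 196 (mod 107387). With g = gcd(824551, 107387) = 7 dividing 196, divide through: 117793m ≡ 28 (mod 15341).
Since gcd(117793, 15341) = 1, m ≡ 28·(117793)⁻¹ ≡ 12708 (mod 15341). Smallest non-negative: 12708.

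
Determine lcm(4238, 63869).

20821294

gcd first: 63869 = 15·4238 + 299; 4238 = 14·299 + 52; 299 = 5·52 + 39; 52 = 1·39 + 13; 39 = 3·13 + 0 → gcd = 13
lcm = 4238·63869/gcd = 270676822/13 = 20821294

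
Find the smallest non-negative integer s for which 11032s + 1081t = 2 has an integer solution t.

224

Reduce mod 1081: 11032s ≡ 2 (mod 1081). With g = gcd(11032, 1081) = 1 dividing 2, divide through: 11032s ≡ 2 (mod 1081).
Since gcd(11032, 1081) = 1, s ≡ 2·(11032)⁻¹ ≡ 224 (mod 1081). Smallest non-negative: 224.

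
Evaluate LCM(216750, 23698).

216750 = 2 · 3 · 5³ · 17²; 23698 = 2 · 17² · 41
max exponents: 2 · 3 · 5³ · 17² · 41 = 8886750

8886750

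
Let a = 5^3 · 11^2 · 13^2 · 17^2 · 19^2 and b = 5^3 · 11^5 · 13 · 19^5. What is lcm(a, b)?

2434590880676651125

max exponent per prime: 5^3 · 11^5 · 13^2 · 17^2 · 19^5 = 2434590880676651125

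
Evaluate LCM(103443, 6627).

228505587

103443 = 3 · 29² · 41; 6627 = 3 · 47²
max exponents: 3 · 29² · 41 · 47² = 228505587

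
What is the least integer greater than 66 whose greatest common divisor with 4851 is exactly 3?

4851 = 3·1617. Any x with gcd(x, 4851) = 3 is a multiple of 3, say 3s, with s coprime to 1617.
Need s > 66/3, so s ≥ 23. First s ≥ 23 with gcd(s, 1617) = 1 is s = 23. Thus x = 3·23 = 69.

69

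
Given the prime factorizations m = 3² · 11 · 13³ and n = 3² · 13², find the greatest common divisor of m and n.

min exponent per shared prime: 3² · 13² = 1521

1521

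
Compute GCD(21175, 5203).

121

Euclid: 21175 = 4·5203 + 363; 5203 = 14·363 + 121; 363 = 3·121 + 0. Last nonzero remainder: 121.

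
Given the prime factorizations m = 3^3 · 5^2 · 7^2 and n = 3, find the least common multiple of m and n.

33075

max exponent per prime: 3^3 · 5^2 · 7^2 = 33075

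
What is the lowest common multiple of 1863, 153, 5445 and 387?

823921065

1863 = 3⁴ · 23; 153 = 3² · 17; 5445 = 3² · 5 · 11²; 387 = 3² · 43
lcm takes max exponent of each prime: 3⁴ · 5 · 11² · 17 · 23 · 43 = 823921065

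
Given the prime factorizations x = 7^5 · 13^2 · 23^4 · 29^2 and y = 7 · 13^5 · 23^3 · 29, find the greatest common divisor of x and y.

417413269

min exponent per shared prime: 7 · 13^2 · 23^3 · 29 = 417413269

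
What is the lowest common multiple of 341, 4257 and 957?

3827043

lcm(341, 4257) = 341·4257/gcd = 1451637/11 = 131967
lcm(131967, 957) = 131967·957/gcd = 126292419/33 = 3827043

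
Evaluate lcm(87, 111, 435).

87 = 3 · 29; 111 = 3 · 37; 435 = 3 · 5 · 29
lcm takes max exponent of each prime: 3 · 5 · 29 · 37 = 16095

16095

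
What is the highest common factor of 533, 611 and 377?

13

533 = 13 · 41; 611 = 13 · 47; 377 = 13 · 29
gcd takes min exponent of each prime: 13 = 13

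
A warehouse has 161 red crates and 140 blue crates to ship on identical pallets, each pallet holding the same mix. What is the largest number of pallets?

7

Euclid: 161 = 1·140 + 21; 140 = 6·21 + 14; 21 = 1·14 + 7; 14 = 2·7 + 0. Last nonzero remainder: 7.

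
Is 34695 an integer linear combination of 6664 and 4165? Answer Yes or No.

No

By Bézout, 6664m − 4165n = 34695 has integer solutions iff gcd(6664, 4165) | 34695.
Euclid: 6664 = 1·4165 + 2499; 4165 = 1·2499 + 1666; 2499 = 1·1666 + 833; 1666 = 2·833 + 0. gcd = 833; 34695 mod 833 = 542. No.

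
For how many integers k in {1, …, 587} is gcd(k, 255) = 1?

295

Prime factors of 255: 3, 5, 17. Count integers ≤ 587 divisible by none of them.
By inclusion–exclusion: 587 − ⌊587/3⌋ − ⌊587/5⌋ − ⌊587/17⌋ + ⌊587/15⌋ + ⌊587/51⌋ + ⌊587/85⌋ − ⌊587/255⌋ = 295.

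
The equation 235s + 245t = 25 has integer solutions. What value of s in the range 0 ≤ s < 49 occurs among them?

22

Reduce mod 245: 235s ≡ 25 (mod 245). With g = gcd(235, 245) = 5 dividing 25, divide through: 47s ≡ 5 (mod 49).
Since gcd(47, 49) = 1, s ≡ 5·(47)⁻¹ ≡ 22 (mod 49). Smallest non-negative: 22.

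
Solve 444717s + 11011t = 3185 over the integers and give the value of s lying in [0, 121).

96

gcd(444717, 11011) = 91 (Euclid: 444717 = 40·11011 + 4277; 11011 = 2·4277 + 2457; 4277 = 1·2457 + 1820; 2457 = 1·1820 + 637; 1820 = 2·637 + 546; 637 = 1·546 + 91; 546 = 6·91 + 0), and 91 | 3185.
Extended Euclid: 444717·(-18) + 11011·(727) = 91. Scale by 35: s₀ = -630.
General solution s = s₀ + 121k; reducing mod 121 gives s = 96 (and t = -3877).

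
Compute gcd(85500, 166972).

Euclid: 166972 = 1·85500 + 81472; 85500 = 1·81472 + 4028; 81472 = 20·4028 + 912; 4028 = 4·912 + 380; 912 = 2·380 + 152; 380 = 2·152 + 76; 152 = 2·76 + 0. Last nonzero remainder: 76.

76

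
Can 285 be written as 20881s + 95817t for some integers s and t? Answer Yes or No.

Yes

gcd(20881, 95817): 95817 = 4·20881 + 12293; 20881 = 1·12293 + 8588; 12293 = 1·8588 + 3705; 8588 = 2·3705 + 1178; 3705 = 3·1178 + 171; 1178 = 6·171 + 152; 171 = 1·152 + 19; 152 = 8·19 + 0 → 19
19 divides 285, so a solution exists.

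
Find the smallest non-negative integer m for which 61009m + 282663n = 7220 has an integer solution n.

431

Euclid: 282663 = 4·61009 + 38627; 61009 = 1·38627 + 22382; 38627 = 1·22382 + 16245; 22382 = 1·16245 + 6137; 16245 = 2·6137 + 3971; 6137 = 1·3971 + 2166; 3971 = 1·2166 + 1805; 2166 = 1·1805 + 361; 1805 = 5·361 + 0 → gcd = 361; 7220 = 361·20.
Back-substitution yields 61009·(139) + 282663·(-30) = 361, so one solution is m = 139·20 = 2780, n = -30·20 = -600.
Solutions in m differ by 282663/361 = 783; the one in [0, 783) is 2780 mod 783 = 431.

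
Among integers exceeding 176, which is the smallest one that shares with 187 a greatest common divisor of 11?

198

187 = 11·17. Any t with gcd(t, 187) = 11 is a multiple of 11, say 11s, with s coprime to 17.
Need s > 176/11, so s ≥ 17. First s ≥ 17 with gcd(s, 17) = 1 is s = 18. Thus t = 11·18 = 198.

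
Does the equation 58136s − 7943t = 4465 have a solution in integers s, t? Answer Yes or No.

gcd(58136, 7943): 58136 = 7·7943 + 2535; 7943 = 3·2535 + 338; 2535 = 7·338 + 169; 338 = 2·169 + 0 → 169
169 does not divide 4465, so a solution does not exist.

No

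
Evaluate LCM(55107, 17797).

75441483

55107 = 3³ · 13 · 157; 17797 = 13 · 37²
max exponents: 3³ · 13 · 37² · 157 = 75441483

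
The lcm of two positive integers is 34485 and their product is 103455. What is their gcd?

3

gcd·lcm = product, so gcd = 103455/34485 = 3.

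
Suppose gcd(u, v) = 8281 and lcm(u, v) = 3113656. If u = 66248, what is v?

u·v = gcd·lcm = 8281·3113656 = 25784185336, so v = 25784185336/66248 = 389207.

389207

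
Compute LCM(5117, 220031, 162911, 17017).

43074808777

5117 = 7 · 17 · 43; 220031 = 7 · 17 · 43²; 162911 = 7 · 17 · 37²; 17017 = 7 · 11 · 13 · 17
lcm takes max exponent of each prime: 7 · 11 · 13 · 17 · 37² · 43² = 43074808777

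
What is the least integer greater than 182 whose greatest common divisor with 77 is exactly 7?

189

gcd(x, 77) = 7 forces 7 | x; write x = 7s. Then gcd(7s, 7·11) = 7·gcd(s, 11), so need gcd(s, 11) = 1.
7s > 182 gives s ≥ 27. The least s ≥ 27 coprime to 11 is 27, so x = 7·27 = 189.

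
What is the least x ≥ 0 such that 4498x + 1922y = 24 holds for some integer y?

194

Euclid: 4498 = 2·1922 + 654; 1922 = 2·654 + 614; 654 = 1·614 + 40; 614 = 15·40 + 14; 40 = 2·14 + 12; 14 = 1·12 + 2; 12 = 6·2 + 0 → gcd = 2; 24 = 2·12.
Back-substitution yields 4498·(-144) + 1922·(337) = 2, so one solution is x = -144·12 = -1728, y = 337·12 = 4044.
Solutions in x differ by 1922/2 = 961; the one in [0, 961) is -1728 mod 961 = 194.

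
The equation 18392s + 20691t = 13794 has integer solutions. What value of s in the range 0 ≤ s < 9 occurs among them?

3

gcd(18392, 20691) = 2299 (Euclid: 20691 = 1·18392 + 2299; 18392 = 8·2299 + 0), and 2299 | 13794.
Extended Euclid: 18392·(-1) + 20691·(1) = 2299. Scale by 6: s₀ = -6.
General solution s = s₀ + 9k; reducing mod 9 gives s = 3 (and t = -2).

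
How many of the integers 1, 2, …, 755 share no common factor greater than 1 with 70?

259

Prime factors of 70: 2, 5, 7. Count integers ≤ 755 divisible by none of them.
By inclusion–exclusion: 755 − ⌊755/2⌋ − ⌊755/5⌋ − ⌊755/7⌋ + ⌊755/10⌋ + ⌊755/14⌋ + ⌊755/35⌋ − ⌊755/70⌋ = 259.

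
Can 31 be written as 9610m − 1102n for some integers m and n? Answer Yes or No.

gcd(9610, 1102): 9610 = 8·1102 + 794; 1102 = 1·794 + 308; 794 = 2·308 + 178; 308 = 1·178 + 130; 178 = 1·130 + 48; 130 = 2·48 + 34; 48 = 1·34 + 14; 34 = 2·14 + 6; 14 = 2·6 + 2; 6 = 3·2 + 0 → 2
2 does not divide 31, so a solution does not exist.

No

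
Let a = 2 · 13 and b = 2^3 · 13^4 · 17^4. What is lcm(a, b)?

19083546248

max exponent per prime: 2^3 · 13^4 · 17^4 = 19083546248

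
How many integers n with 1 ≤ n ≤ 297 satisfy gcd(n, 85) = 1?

224

Prime factors of 85: 5, 17. Count integers ≤ 297 divisible by none of them.
By inclusion–exclusion: 297 − ⌊297/5⌋ − ⌊297/17⌋ + ⌊297/85⌋ = 224.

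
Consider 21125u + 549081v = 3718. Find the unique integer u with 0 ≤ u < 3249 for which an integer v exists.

Reduce mod 549081: 21125u ≡ 3718 (mod 549081). With g = gcd(21125, 549081) = 169 dividing 3718, divide through: 125u ≡ 22 (mod 3249).
Since gcd(125, 3249) = 1, u ≡ 22·(125)⁻¹ ≡ 572 (mod 3249). Smallest non-negative: 572.

572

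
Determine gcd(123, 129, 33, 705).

123 = 3 · 41; 129 = 3 · 43; 33 = 3 · 11; 705 = 3 · 5 · 47
gcd takes min exponent of each prime: 3 = 3

3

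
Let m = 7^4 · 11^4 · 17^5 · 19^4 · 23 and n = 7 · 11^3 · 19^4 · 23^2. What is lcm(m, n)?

max exponent per prime: 7^4 · 11^4 · 17^5 · 19^4 · 23^2 = 3440943831396699768833

3440943831396699768833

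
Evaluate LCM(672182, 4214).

gcd first: 672182 = 159·4214 + 2156; 4214 = 1·2156 + 2058; 2156 = 1·2058 + 98; 2058 = 21·98 + 0 → gcd = 98
lcm = 672182·4214/gcd = 2832574948/98 = 28903826

28903826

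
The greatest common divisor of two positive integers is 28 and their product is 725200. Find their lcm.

25900

For any two positive integers, gcd × lcm equals their product. Hence lcm = 725200 / 28 = 25900.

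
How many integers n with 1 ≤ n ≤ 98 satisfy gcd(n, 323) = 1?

88

323 = 17·19. Inclusion–exclusion on these primes:
98 − ⌊98/17⌋ − ⌊98/19⌋ + ⌊98/323⌋ = 88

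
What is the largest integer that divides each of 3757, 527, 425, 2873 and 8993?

17

gcd(3757, 527): 3757 = 7·527 + 68; 527 = 7·68 + 51; 68 = 1·51 + 17; 51 = 3·17 + 0 → 17
gcd(17, 425): 425 = 25·17 + 0 → 17
gcd(17, 2873): 2873 = 169·17 + 0 → 17
gcd(17, 8993): 8993 = 529·17 + 0 → 17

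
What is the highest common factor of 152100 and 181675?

Euclid: 181675 = 1·152100 + 29575; 152100 = 5·29575 + 4225; 29575 = 7·4225 + 0. Last nonzero remainder: 4225.

4225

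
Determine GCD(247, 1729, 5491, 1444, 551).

19

247 = 13 · 19; 1729 = 7 · 13 · 19; 5491 = 17² · 19; 1444 = 2² · 19²; 551 = 19 · 29
gcd takes min exponent of each prime: 19 = 19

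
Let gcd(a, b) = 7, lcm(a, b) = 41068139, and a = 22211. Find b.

Using ab = gcd(a,b)·lcm(a,b) = 7·41068139 = 287476973, we get b = 287476973/22211 = 12943.

12943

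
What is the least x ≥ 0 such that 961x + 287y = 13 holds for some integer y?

3

gcd(961, 287) = 1 (Euclid: 961 = 3·287 + 100; 287 = 2·100 + 87; 100 = 1·87 + 13; 87 = 6·13 + 9; 13 = 1·9 + 4; 9 = 2·4 + 1; 4 = 4·1 + 0), and 1 | 13.
Extended Euclid: 961·(-66) + 287·(221) = 1. Scale by 13: x₀ = -858.
General solution x = x₀ + 287t; reducing mod 287 gives x = 3 (and y = -10).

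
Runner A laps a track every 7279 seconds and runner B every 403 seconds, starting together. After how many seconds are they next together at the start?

2933437

7279 = 29 · 251; 403 = 13 · 31
max exponents: 13 · 29 · 31 · 251 = 2933437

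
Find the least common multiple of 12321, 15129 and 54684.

125843687676

12321 = 3² · 37²; 15129 = 3² · 41²; 54684 = 2² · 3² · 7² · 31
lcm takes max exponent of each prime: 2² · 3² · 7² · 31 · 37² · 41² = 125843687676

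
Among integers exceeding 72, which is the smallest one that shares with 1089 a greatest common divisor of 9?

Multiples of 9 above 72: 9·9, 9·10, … . Need the cofactor coprime to 1089/9 = 121.
Checking s = 9, 10, … the first with gcd(s, 121) = 1 is s = 9, giving 81.

81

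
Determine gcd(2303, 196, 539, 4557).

49

gcd(2303, 196): 2303 = 11·196 + 147; 196 = 1·147 + 49; 147 = 3·49 + 0 → 49
gcd(49, 539): 539 = 11·49 + 0 → 49
gcd(49, 4557): 4557 = 93·49 + 0 → 49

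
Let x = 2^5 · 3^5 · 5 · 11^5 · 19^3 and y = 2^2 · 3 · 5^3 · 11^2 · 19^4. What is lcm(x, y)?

max exponent per prime: 2^5 · 3^5 · 5^3 · 11^5 · 19^4 = 20400654204612000

20400654204612000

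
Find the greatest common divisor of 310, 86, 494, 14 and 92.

2

gcd(310, 86): 310 = 3·86 + 52; 86 = 1·52 + 34; 52 = 1·34 + 18; 34 = 1·18 + 16; 18 = 1·16 + 2; 16 = 8·2 + 0 → 2
gcd(2, 494): 494 = 247·2 + 0 → 2
gcd(2, 14): 14 = 7·2 + 0 → 2
gcd(2, 92): 92 = 46·2 + 0 → 2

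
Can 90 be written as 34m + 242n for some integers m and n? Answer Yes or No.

gcd(34, 242): 242 = 7·34 + 4; 34 = 8·4 + 2; 4 = 2·2 + 0 → 2
2 divides 90, so a solution exists.

Yes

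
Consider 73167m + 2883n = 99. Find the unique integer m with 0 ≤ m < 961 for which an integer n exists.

705

Reduce mod 2883: 73167m ≡ 99 (mod 2883). With g = gcd(73167, 2883) = 3 dividing 99, divide through: 24389m ≡ 33 (mod 961).
Since gcd(24389, 961) = 1, m ≡ 33·(24389)⁻¹ ≡ 705 (mod 961). Smallest non-negative: 705.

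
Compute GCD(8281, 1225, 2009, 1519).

8281 = 7² · 13²; 1225 = 5² · 7²; 2009 = 7² · 41; 1519 = 7² · 31
gcd takes min exponent of each prime: 7² = 49

49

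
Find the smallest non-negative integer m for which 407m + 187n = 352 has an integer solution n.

Reduce mod 187: 407m ≡ 352 (mod 187). With g = gcd(407, 187) = 11 dividing 352, divide through: 37m ≡ 32 (mod 17).
Since gcd(37, 17) = 1, m ≡ 32·(37)⁻¹ ≡ 5 (mod 17). Smallest non-negative: 5.

5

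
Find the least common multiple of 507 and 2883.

487227

gcd first: 2883 = 5·507 + 348; 507 = 1·348 + 159; 348 = 2·159 + 30; 159 = 5·30 + 9; 30 = 3·9 + 3; 9 = 3·3 + 0 → gcd = 3
lcm = 507·2883/gcd = 1461681/3 = 487227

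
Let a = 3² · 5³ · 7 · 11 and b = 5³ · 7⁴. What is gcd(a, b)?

min exponent per shared prime: 5³ · 7 = 875

875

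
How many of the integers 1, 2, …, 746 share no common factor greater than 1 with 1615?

532

Prime factors of 1615: 5, 17, 19. Count integers ≤ 746 divisible by none of them.
By inclusion–exclusion: 746 − ⌊746/5⌋ − ⌊746/17⌋ − ⌊746/19⌋ + ⌊746/85⌋ + ⌊746/95⌋ + ⌊746/323⌋ − ⌊746/1615⌋ = 532.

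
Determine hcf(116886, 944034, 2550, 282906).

6

gcd(116886, 944034): 944034 = 8·116886 + 8946; 116886 = 13·8946 + 588; 8946 = 15·588 + 126; 588 = 4·126 + 84; 126 = 1·84 + 42; 84 = 2·42 + 0 → 42
gcd(42, 2550): 2550 = 60·42 + 30; 42 = 1·30 + 12; 30 = 2·12 + 6; 12 = 2·6 + 0 → 6
gcd(6, 282906): 282906 = 47151·6 + 0 → 6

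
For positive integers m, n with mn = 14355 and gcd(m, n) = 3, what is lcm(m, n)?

For any two positive integers, gcd × lcm equals their product. Hence lcm = 14355 / 3 = 4785.

4785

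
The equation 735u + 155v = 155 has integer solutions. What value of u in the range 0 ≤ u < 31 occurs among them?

0

Euclid: 735 = 4·155 + 115; 155 = 1·115 + 40; 115 = 2·40 + 35; 40 = 1·35 + 5; 35 = 7·5 + 0 → gcd = 5; 155 = 5·31.
Back-substitution yields 735·(-4) + 155·(19) = 5, so one solution is u = -4·31 = -124, v = 19·31 = 589.
Solutions in u differ by 155/5 = 31; the one in [0, 31) is -124 mod 31 = 0.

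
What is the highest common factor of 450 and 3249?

9

450 = 2 · 3² · 5²
3249 = 3² · 19²
Common: 3² = 9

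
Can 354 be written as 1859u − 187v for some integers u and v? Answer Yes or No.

No

By Bézout, 1859u − 187v = 354 has integer solutions iff gcd(1859, 187) | 354.
Euclid: 1859 = 9·187 + 176; 187 = 1·176 + 11; 176 = 16·11 + 0. gcd = 11; 354 mod 11 = 2. No.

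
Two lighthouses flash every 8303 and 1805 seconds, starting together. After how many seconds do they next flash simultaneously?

41515

8303 = 19² · 23; 1805 = 5 · 19²
max exponents: 5 · 19² · 23 = 41515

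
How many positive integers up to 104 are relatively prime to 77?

82

Prime factors of 77: 7, 11. Count integers ≤ 104 divisible by none of them.
By inclusion–exclusion: 104 − ⌊104/7⌋ − ⌊104/11⌋ + ⌊104/77⌋ = 82.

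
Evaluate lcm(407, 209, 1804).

1268212

407 = 11 · 37; 209 = 11 · 19; 1804 = 2² · 11 · 41
lcm takes max exponent of each prime: 2² · 11 · 19 · 37 · 41 = 1268212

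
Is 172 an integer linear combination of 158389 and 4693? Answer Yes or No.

Yes

gcd(158389, 4693): 158389 = 33·4693 + 3520; 4693 = 1·3520 + 1173; 3520 = 3·1173 + 1; 1173 = 1173·1 + 0 → 1
1 divides 172, so a solution exists.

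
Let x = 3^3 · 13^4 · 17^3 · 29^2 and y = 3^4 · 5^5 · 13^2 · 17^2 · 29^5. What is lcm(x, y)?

max exponent per prime: 3^4 · 5^5 · 13^4 · 17^3 · 29^5 = 728526247790225990625

728526247790225990625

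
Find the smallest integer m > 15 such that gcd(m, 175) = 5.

20

Multiples of 5 above 15: 5·4, 5·5, … . Need the cofactor coprime to 175/5 = 35.
Checking s = 4, 5, … the first with gcd(s, 35) = 1 is s = 4, giving 20.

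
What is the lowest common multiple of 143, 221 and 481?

143 = 11 · 13; 221 = 13 · 17; 481 = 13 · 37
lcm takes max exponent of each prime: 11 · 13 · 17 · 37 = 89947

89947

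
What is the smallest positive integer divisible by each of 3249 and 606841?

3249 = 3² · 19²; 606841 = 19² · 41²
max exponents: 3² · 19² · 41² = 5461569

5461569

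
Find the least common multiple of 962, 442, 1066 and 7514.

962 = 2 · 13 · 37; 442 = 2 · 13 · 17; 1066 = 2 · 13 · 41; 7514 = 2 · 13 · 17²
lcm takes max exponent of each prime: 2 · 13 · 17² · 37 · 41 = 11398738

11398738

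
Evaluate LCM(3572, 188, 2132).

1903876

lcm(3572, 188) = 3572·188/gcd = 671536/188 = 3572
lcm(3572, 2132) = 3572·2132/gcd = 7615504/4 = 1903876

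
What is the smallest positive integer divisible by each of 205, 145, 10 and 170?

205 = 5 · 41; 145 = 5 · 29; 10 = 2 · 5; 170 = 2 · 5 · 17
lcm takes max exponent of each prime: 2 · 5 · 17 · 29 · 41 = 202130

202130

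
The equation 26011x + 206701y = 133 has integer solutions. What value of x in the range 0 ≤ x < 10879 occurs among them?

6707

Reduce mod 206701: 26011x ≡ 133 (mod 206701). With g = gcd(26011, 206701) = 19 dividing 133, divide through: 1369x ≡ 7 (mod 10879).
Since gcd(1369, 10879) = 1, x ≡ 7·(1369)⁻¹ ≡ 6707 (mod 10879). Smallest non-negative: 6707.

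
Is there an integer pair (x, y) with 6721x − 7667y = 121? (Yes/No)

By Bézout, 6721x − 7667y = 121 has integer solutions iff gcd(6721, 7667) | 121.
Euclid: 7667 = 1·6721 + 946; 6721 = 7·946 + 99; 946 = 9·99 + 55; 99 = 1·55 + 44; 55 = 1·44 + 11; 44 = 4·11 + 0. gcd = 11; 121 mod 11 = 0. Yes.

Yes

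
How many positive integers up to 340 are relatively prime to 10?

136

10 = 2·5. Inclusion–exclusion on these primes:
340 − ⌊340/2⌋ − ⌊340/5⌋ + ⌊340/10⌋ = 136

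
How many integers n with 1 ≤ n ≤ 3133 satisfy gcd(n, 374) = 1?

Prime factors of 374: 2, 11, 17. Count integers ≤ 3133 divisible by none of them.
By inclusion–exclusion: 3133 − ⌊3133/2⌋ − ⌊3133/11⌋ − ⌊3133/17⌋ + ⌊3133/22⌋ + ⌊3133/34⌋ + ⌊3133/187⌋ − ⌊3133/374⌋ = 1341.

1341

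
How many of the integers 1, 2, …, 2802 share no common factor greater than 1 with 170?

Prime factors of 170: 2, 5, 17. Count integers ≤ 2802 divisible by none of them.
By inclusion–exclusion: 2802 − ⌊2802/2⌋ − ⌊2802/5⌋ − ⌊2802/17⌋ + ⌊2802/10⌋ + ⌊2802/34⌋ + ⌊2802/85⌋ − ⌊2802/170⌋ = 1055.

1055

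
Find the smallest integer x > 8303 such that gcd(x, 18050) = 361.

Multiples of 361 above 8303: 361·24, 361·25, … . Need the cofactor coprime to 18050/361 = 50.
Checking s = 24, 25, … the first with gcd(s, 50) = 1 is s = 27, giving 9747.

9747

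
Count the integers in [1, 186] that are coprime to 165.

Prime factors of 165: 3, 5, 11. Count integers ≤ 186 divisible by none of them.
By inclusion–exclusion: 186 − ⌊186/3⌋ − ⌊186/5⌋ − ⌊186/11⌋ + ⌊186/15⌋ + ⌊186/33⌋ + ⌊186/55⌋ − ⌊186/165⌋ = 90.

90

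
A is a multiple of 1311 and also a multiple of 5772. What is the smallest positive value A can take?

1311 = 3 · 19 · 23; 5772 = 2² · 3 · 13 · 37
max exponents: 2² · 3 · 13 · 19 · 23 · 37 = 2522364

2522364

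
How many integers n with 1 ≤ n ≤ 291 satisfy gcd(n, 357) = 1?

156

357 = 3·7·17. Inclusion–exclusion on these primes:
291 − ⌊291/3⌋ − ⌊291/7⌋ − ⌊291/17⌋ + ⌊291/21⌋ + ⌊291/51⌋ + ⌊291/119⌋ − ⌊291/357⌋ = 156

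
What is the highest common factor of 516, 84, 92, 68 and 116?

4

516 = 2² · 3 · 43; 84 = 2² · 3 · 7; 92 = 2² · 23; 68 = 2² · 17; 116 = 2² · 29
gcd takes min exponent of each prime: 2² = 4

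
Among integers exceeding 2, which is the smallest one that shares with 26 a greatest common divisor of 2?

26 = 2·13. Any t with gcd(t, 26) = 2 is a multiple of 2, say 2s, with s coprime to 13.
Need s > 2/2, so s ≥ 2. First s ≥ 2 with gcd(s, 13) = 1 is s = 2. Thus t = 2·2 = 4.

4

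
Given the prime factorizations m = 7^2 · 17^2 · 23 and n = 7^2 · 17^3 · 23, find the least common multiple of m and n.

5536951

max exponent per prime: 7^2 · 17^3 · 23 = 5536951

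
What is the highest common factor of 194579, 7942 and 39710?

194579 = 7² · 11 · 19²; 7942 = 2 · 11 · 19²; 39710 = 2 · 5 · 11 · 19²
gcd takes min exponent of each prime: 11 · 19² = 3971

3971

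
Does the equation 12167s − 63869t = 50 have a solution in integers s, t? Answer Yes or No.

Yes

By Bézout, 12167s − 63869t = 50 has integer solutions iff gcd(12167, 63869) | 50.
Euclid: 63869 = 5·12167 + 3034; 12167 = 4·3034 + 31; 3034 = 97·31 + 27; 31 = 1·27 + 4; 27 = 6·4 + 3; 4 = 1·3 + 1; 3 = 3·1 + 0. gcd = 1; 50 mod 1 = 0. Yes.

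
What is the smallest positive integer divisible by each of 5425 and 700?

gcd first: 5425 = 7·700 + 525; 700 = 1·525 + 175; 525 = 3·175 + 0 → gcd = 175
lcm = 5425·700/gcd = 3797500/175 = 21700

21700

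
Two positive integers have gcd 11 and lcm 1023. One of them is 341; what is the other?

p·q = gcd·lcm = 11·1023 = 11253, so q = 11253/341 = 33.

33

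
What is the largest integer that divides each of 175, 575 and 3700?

25

175 = 5² · 7; 575 = 5² · 23; 3700 = 2² · 5² · 37
gcd takes min exponent of each prime: 5² = 25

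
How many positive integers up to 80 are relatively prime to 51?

51

51 = 3·17. Inclusion–exclusion on these primes:
80 − ⌊80/3⌋ − ⌊80/17⌋ + ⌊80/51⌋ = 51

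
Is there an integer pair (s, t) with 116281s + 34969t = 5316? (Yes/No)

gcd(116281, 34969): 116281 = 3·34969 + 11374; 34969 = 3·11374 + 847; 11374 = 13·847 + 363; 847 = 2·363 + 121; 363 = 3·121 + 0 → 121
121 does not divide 5316, so a solution does not exist.

No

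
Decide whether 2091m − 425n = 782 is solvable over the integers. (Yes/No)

gcd(2091, 425): 2091 = 4·425 + 391; 425 = 1·391 + 34; 391 = 11·34 + 17; 34 = 2·17 + 0 → 17
17 divides 782, so a solution exists.

Yes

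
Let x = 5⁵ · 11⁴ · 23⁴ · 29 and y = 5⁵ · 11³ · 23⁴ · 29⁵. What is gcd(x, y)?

min exponent per shared prime: 5⁵ · 11³ · 23⁴ · 29 = 33754946121875

33754946121875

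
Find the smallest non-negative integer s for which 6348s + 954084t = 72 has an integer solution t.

Reduce mod 954084: 6348s ≡ 72 (mod 954084). With g = gcd(6348, 954084) = 12 dividing 72, divide through: 529s ≡ 6 (mod 79507).
Since gcd(529, 79507) = 1, s ≡ 6·(529)⁻¹ ≡ 19238 (mod 79507). Smallest non-negative: 19238.

19238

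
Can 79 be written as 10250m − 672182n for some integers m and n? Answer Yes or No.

By Bézout, 10250m − 672182n = 79 has integer solutions iff gcd(10250, 672182) | 79.
Euclid: 672182 = 65·10250 + 5932; 10250 = 1·5932 + 4318; 5932 = 1·4318 + 1614; 4318 = 2·1614 + 1090; 1614 = 1·1090 + 524; 1090 = 2·524 + 42; 524 = 12·42 + 20; 42 = 2·20 + 2; 20 = 10·2 + 0. gcd = 2; 79 mod 2 = 1. No.

No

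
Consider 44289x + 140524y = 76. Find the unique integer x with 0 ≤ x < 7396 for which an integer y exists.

gcd(44289, 140524) = 19 (Euclid: 140524 = 3·44289 + 7657; 44289 = 5·7657 + 6004; 7657 = 1·6004 + 1653; 6004 = 3·1653 + 1045; 1653 = 1·1045 + 608; 1045 = 1·608 + 437; 608 = 1·437 + 171; 437 = 2·171 + 95; 171 = 1·95 + 76; 95 = 1·76 + 19; 76 = 4·19 + 0), and 19 | 76.
Extended Euclid: 44289·(1615) + 140524·(-509) = 19. Scale by 4: x₀ = 6460.
General solution x = x₀ + 7396t; reducing mod 7396 gives x = 6460 (and y = -2036).

6460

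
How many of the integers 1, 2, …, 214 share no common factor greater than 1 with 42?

61

42 = 2·3·7. Inclusion–exclusion on these primes:
214 − ⌊214/2⌋ − ⌊214/3⌋ − ⌊214/7⌋ + ⌊214/6⌋ + ⌊214/14⌋ + ⌊214/21⌋ − ⌊214/42⌋ = 61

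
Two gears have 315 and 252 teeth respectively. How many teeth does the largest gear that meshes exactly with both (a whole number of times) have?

315 = 3² · 5 · 7
252 = 2² · 3² · 7
Common: 3² · 7 = 63

63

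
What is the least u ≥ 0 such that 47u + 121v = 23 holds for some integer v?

gcd(47, 121) = 1 (Euclid: 121 = 2·47 + 27; 47 = 1·27 + 20; 27 = 1·20 + 7; 20 = 2·7 + 6; 7 = 1·6 + 1; 6 = 6·1 + 0), and 1 | 23.
Extended Euclid: 47·(-18) + 121·(7) = 1. Scale by 23: u₀ = -414.
General solution u = u₀ + 121t; reducing mod 121 gives u = 70 (and v = -27).

70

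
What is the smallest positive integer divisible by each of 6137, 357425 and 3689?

27999602225

6137 = 17 · 19²; 357425 = 5² · 17 · 29²; 3689 = 7 · 17 · 31
lcm takes max exponent of each prime: 5² · 7 · 17 · 19² · 29² · 31 = 27999602225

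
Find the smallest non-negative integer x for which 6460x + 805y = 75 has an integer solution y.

Reduce mod 805: 6460x ≡ 75 (mod 805). With g = gcd(6460, 805) = 5 dividing 75, divide through: 1292x ≡ 15 (mod 161).
Since gcd(1292, 161) = 1, x ≡ 15·(1292)⁻¹ ≡ 44 (mod 161). Smallest non-negative: 44.

44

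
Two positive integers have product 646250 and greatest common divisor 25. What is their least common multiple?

For any two positive integers, gcd × lcm equals their product. Hence lcm = 646250 / 25 = 25850.

25850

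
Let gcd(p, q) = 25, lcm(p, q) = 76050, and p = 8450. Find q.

p·q = gcd·lcm = 25·76050 = 1901250, so q = 1901250/8450 = 225.

225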